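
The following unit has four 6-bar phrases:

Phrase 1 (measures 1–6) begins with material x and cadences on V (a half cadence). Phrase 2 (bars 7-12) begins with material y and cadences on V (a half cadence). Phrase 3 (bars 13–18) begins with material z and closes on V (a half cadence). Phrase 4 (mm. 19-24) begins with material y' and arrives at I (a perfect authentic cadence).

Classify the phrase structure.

Four phrases in two halves: the first half (mm. 1–12) ends with a half cadence, the second (mm. 13–24) with a perfect authentic cadence — a large antecedent–consequent pair, i.e. a double period.
Phrase 3 begins with different material from phrase 1, making it contrasting.

contrasting double period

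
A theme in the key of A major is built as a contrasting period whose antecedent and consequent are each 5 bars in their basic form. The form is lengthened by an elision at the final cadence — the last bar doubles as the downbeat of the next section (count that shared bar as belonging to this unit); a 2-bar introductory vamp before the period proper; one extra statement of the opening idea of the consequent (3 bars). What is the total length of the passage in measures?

Basic contrasting period: 5 + 5 = 10 bars.
10 (basic form) + 2 (introduction) + 3 (extra statement) = 15.
The elision shares a bar with the next section but does not change this unit's count.

15 measures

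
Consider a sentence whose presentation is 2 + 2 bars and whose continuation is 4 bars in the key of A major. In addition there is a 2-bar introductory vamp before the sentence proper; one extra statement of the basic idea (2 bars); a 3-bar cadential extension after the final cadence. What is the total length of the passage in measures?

15 measures

Basic sentence: 2 + 2 + 4 = 8 bars.
8 (basic form) + 2 (introduction) + 2 (extra statement) + 3 (cadential extension) = 15.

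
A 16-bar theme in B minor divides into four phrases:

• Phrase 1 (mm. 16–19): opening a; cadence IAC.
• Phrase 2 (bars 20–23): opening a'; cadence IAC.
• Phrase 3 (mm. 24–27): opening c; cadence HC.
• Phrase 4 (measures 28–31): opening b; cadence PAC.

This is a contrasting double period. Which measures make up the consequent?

measures 24–31

In a double period the first pair of phrases (ending imperfect authentic cadence) is the large antecedent and the second pair (ending perfect authentic cadence) is the large consequent; the consequent is measures 24–31.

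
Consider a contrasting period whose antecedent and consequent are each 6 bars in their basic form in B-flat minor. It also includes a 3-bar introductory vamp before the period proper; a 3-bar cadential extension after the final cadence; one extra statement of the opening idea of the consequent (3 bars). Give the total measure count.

Basic contrasting period: 6 + 6 = 12 bars.
12 (basic form) + 3 (introduction) + 3 (cadential extension) + 3 (extra statement) = 21.

21 measures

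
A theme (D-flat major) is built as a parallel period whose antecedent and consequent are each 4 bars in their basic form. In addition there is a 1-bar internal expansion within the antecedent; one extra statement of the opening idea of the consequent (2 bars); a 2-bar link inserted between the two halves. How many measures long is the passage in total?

13 measures

Basic parallel period: 4 + 4 = 8 bars.
8 (basic form) + 1 (internal expansion) + 2 (extra statement) + 2 (link) = 13.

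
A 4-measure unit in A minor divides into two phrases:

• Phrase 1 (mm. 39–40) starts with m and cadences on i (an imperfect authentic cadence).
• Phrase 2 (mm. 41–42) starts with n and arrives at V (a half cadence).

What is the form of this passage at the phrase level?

The second phrase closes with a half cadence, which is not stronger than the first phrase's imperfect authentic cadence; without a weak→strong cadential pair there is no antecedent–consequent relationship, so this is a phrase group rather than a period.

phrase group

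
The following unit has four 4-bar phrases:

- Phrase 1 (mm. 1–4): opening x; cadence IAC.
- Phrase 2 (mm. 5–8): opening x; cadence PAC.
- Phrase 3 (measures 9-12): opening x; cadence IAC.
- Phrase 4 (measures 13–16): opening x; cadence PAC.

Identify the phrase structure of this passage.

repeated period

The cadence pattern IAC–PAC–IAC–PAC is weak–strong twice, and phrases 3–4 restate phrases 1–2: a period heard twice, not a double period (which would end weakly at phrase 2).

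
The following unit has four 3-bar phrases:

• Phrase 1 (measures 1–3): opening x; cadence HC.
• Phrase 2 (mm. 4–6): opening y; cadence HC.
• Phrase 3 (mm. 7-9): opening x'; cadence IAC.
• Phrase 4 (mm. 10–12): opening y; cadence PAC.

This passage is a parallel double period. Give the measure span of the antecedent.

In a double period the four phrases pair into a large antecedent (phrases 1–2, ending half cadence) and a large consequent (phrases 3–4, ending perfect authentic cadence). The antecedent spans mm. 1–6.

measures 1–6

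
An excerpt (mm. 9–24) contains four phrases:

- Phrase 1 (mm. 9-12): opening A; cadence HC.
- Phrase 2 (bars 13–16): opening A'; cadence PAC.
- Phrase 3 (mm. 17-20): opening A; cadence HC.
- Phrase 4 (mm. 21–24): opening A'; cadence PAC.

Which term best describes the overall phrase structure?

repeated period

The cadence pattern HC–PAC–HC–PAC is weak–strong twice, and phrases 3–4 restate phrases 1–2: a period heard twice, not a double period (which would end weakly at phrase 2).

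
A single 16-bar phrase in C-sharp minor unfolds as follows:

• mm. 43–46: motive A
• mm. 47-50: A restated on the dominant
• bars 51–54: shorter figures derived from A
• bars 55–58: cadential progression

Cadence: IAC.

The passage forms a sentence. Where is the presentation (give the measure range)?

The presentation of a sentence is the basic idea (mm. 43-46) plus its repetition (bars 47–50); the presentation is therefore measures 43-50.

measures 43–50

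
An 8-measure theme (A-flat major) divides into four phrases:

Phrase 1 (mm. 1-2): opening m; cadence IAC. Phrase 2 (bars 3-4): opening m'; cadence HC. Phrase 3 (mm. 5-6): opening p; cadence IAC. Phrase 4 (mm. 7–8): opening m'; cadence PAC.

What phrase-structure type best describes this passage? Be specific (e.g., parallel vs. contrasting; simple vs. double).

Four phrases in two halves: the first half (mm. 1-4) ends with a half cadence, the second (mm. 5-8) with a perfect authentic cadence — a large antecedent–consequent pair, i.e. a double period.
Phrase 3 begins with different material from phrase 1, making it contrasting.

contrasting double period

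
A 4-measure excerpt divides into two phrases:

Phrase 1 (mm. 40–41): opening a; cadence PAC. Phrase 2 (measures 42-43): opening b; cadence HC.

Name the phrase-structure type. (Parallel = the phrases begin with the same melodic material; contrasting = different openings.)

phrase group

The second phrase closes with a half cadence, which is not stronger than the first phrase's perfect authentic cadence; without a weak→strong cadential pair there is no antecedent–consequent relationship, so this is a phrase group rather than a period.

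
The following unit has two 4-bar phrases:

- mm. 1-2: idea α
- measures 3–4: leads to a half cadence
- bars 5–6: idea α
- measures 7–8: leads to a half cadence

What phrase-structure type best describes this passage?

repeated phrase

Both phrases have the same opening (α) and the same cadence (half cadence): the second is a restatement, not a consequent, so this is a repeated phrase rather than a period.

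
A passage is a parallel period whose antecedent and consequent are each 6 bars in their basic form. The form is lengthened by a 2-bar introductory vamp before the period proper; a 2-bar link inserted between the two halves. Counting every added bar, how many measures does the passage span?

Basic parallel period: 6 + 6 = 12 bars.
12 (basic form) + 2 (introduction) + 2 (link) = 16.

16 measures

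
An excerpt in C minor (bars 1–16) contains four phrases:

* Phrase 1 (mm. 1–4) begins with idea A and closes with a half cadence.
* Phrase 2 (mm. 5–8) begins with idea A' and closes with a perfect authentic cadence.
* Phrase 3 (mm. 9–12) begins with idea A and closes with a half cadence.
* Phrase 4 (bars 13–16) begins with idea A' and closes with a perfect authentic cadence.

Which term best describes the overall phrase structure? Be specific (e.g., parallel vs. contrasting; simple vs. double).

The cadence pattern HC–PAC–HC–PAC is weak–strong twice, and phrases 3–4 restate phrases 1–2: a period heard twice, not a double period (which would end weakly at phrase 2).

repeated period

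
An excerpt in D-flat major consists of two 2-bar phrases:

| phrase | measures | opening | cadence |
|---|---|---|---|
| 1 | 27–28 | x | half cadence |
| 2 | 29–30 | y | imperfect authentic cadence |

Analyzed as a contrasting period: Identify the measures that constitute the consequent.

The antecedent is the phrase ending with the weaker cadence (half cadence, phrase 1) and the consequent the one ending more conclusively (imperfect authentic cadence, phrase 2); the consequent is measures 29–30.

measures 29–30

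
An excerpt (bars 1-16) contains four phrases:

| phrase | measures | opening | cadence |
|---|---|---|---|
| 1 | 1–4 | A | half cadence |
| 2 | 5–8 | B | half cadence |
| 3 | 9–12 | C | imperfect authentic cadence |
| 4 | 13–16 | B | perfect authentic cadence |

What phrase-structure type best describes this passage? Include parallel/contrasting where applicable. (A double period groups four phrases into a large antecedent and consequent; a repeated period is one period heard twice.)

Four phrases in two halves: the first half (mm. 1–8) ends with a half cadence, the second (mm. 9–16) with a perfect authentic cadence — a large antecedent–consequent pair, i.e. a double period.
Phrase 3 begins with different material from phrase 1, making it contrasting.

contrasting double period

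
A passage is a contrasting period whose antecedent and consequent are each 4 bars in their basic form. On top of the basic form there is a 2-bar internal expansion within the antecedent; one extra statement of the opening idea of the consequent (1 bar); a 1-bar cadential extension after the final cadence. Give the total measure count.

12 measures

Basic contrasting period: 4 + 4 = 8 bars.
8 (basic form) + 2 (internal expansion) + 1 (extra statement) + 1 (cadential extension) = 12.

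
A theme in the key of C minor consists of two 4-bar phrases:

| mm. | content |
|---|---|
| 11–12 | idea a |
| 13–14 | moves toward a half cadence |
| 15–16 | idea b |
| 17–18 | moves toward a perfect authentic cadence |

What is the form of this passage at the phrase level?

contrasting period

Phrase 1 ends with a half cadence (weaker) and phrase 2 with a perfect authentic cadence (stronger): antecedent + consequent = a period.
The two phrases open with different material (a / b), so the period is contrasting.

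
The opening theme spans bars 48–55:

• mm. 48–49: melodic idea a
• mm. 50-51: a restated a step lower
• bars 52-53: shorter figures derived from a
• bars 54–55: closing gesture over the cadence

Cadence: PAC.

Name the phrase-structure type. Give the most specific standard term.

sentence

Basic idea (bars 48–49) + its repetition (mm. 50–51) form the presentation; fragmentation and cadence (mm. 52–55) form the continuation — the 8-bar whole is a sentence.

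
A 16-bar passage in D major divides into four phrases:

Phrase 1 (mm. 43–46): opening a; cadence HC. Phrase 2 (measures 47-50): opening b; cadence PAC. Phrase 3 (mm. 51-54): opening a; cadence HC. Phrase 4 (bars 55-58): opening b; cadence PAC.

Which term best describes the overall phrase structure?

repeated period

The cadence pattern HC–PAC–HC–PAC is weak–strong twice, and phrases 3–4 restate phrases 1–2: a period heard twice, not a double period (which would end weakly at phrase 2).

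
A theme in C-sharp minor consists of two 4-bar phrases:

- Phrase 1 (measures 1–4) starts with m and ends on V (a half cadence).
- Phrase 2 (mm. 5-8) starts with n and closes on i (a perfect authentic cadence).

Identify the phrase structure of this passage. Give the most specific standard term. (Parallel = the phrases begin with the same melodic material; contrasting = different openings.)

Phrase 1 ends with a half cadence (weaker) and phrase 2 with a perfect authentic cadence (stronger): antecedent + consequent = a period.
The two phrases open with different material (m / n), so the period is contrasting.

contrasting period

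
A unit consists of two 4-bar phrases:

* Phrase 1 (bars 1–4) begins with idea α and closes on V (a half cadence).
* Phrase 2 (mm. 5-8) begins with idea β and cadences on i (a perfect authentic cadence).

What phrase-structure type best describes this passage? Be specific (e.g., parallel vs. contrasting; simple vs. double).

contrasting period

Phrase 1 ends with a half cadence (weaker) and phrase 2 with a perfect authentic cadence (stronger): antecedent + consequent = a period.
The two phrases open with different material (α / β), so the period is contrasting.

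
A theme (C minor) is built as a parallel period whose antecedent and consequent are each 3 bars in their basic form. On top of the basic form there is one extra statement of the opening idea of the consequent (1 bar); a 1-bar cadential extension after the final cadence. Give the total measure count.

8 measures

Basic parallel period: 3 + 3 = 6 bars.
6 (basic form) + 1 (extra statement) + 1 (cadential extension) = 8.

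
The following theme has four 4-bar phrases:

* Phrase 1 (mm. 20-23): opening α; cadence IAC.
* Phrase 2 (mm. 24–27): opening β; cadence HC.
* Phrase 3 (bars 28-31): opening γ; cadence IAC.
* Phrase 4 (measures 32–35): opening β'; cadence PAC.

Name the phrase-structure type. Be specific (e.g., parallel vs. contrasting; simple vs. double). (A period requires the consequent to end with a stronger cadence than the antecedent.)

Four phrases in two halves: the first half (mm. 20-27) ends with a half cadence, the second (bars 28-35) with a perfect authentic cadence — a large antecedent–consequent pair, i.e. a double period.
Phrase 3 begins with different material from phrase 1, making it contrasting.

contrasting double period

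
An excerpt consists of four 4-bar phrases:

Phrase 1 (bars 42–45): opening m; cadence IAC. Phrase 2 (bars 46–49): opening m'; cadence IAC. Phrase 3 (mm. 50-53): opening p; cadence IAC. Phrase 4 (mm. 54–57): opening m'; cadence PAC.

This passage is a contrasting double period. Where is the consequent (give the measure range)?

measures 50–57

In a double period the four phrases pair into a large antecedent (phrases 1–2, ending imperfect authentic cadence) and a large consequent (phrases 3–4, ending perfect authentic cadence). The consequent spans mm. 50-57.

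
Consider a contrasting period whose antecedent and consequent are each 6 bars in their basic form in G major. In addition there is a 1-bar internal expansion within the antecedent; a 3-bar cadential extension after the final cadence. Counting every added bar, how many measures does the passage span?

Basic contrasting period: 6 + 6 = 12 bars.
12 (basic form) + 1 (internal expansion) + 3 (cadential extension) = 16.

16 measures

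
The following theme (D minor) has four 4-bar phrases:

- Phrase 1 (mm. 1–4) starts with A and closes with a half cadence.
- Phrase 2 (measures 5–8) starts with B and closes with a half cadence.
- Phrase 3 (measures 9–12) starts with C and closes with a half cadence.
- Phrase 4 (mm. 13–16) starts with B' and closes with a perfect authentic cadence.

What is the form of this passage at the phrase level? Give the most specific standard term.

Four phrases in two halves: the first half (mm. 1–8) ends with a half cadence, the second (measures 9-16) with a perfect authentic cadence — a large antecedent–consequent pair, i.e. a double period.
Phrase 3 begins with different material from phrase 1, making it contrasting.

contrasting double period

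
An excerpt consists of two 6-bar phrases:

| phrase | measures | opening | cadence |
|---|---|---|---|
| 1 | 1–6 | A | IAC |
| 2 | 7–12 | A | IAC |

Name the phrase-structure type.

Both phrases have the same opening (A) and the same cadence (imperfect authentic cadence): the second is a restatement, not a consequent, so this is a repeated phrase rather than a period.

repeated phrase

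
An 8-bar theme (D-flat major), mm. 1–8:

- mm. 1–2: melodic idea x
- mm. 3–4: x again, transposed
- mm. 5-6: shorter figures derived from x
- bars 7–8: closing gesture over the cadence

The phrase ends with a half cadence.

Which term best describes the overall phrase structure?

Basic idea (measures 1–2) + its repetition (measures 3-4) form the presentation; fragmentation and cadence (measures 5-8) form the continuation — the 8-bar whole is a sentence.

sentence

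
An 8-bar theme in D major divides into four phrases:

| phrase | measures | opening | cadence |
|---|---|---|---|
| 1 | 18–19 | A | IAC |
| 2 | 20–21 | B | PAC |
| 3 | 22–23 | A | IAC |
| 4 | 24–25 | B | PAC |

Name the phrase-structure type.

repeated period

The cadence pattern IAC–PAC–IAC–PAC is weak–strong twice, and phrases 3–4 restate phrases 1–2: a period heard twice, not a double period (which would end weakly at phrase 2).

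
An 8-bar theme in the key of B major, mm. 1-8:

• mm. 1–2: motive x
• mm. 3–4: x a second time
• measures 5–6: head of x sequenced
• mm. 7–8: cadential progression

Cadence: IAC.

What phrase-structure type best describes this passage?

sentence

Basic idea (mm. 1–2) + its repetition (bars 3-4) form the presentation; fragmentation and cadence (bars 5–8) form the continuation — the 8-bar whole is a sentence.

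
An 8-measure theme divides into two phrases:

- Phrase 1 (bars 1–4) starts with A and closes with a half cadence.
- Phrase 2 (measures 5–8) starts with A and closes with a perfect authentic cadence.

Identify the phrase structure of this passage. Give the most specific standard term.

parallel period

Phrase 1 ends with a half cadence (weaker) and phrase 2 with a perfect authentic cadence (stronger): antecedent + consequent = a period.
The two phrases open with the same material (A / A), so the period is parallel.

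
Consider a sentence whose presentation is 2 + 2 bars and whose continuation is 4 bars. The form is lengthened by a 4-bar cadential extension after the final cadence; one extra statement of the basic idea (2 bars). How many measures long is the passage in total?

Basic sentence: 2 + 2 + 4 = 8 bars.
8 (basic form) + 4 (cadential extension) + 2 (extra statement) = 14.

14 measures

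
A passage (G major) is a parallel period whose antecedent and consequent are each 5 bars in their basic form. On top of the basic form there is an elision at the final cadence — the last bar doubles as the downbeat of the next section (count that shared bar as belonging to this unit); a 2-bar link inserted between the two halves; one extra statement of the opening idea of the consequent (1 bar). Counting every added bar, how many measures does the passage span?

Basic parallel period: 5 + 5 = 10 bars.
10 (basic form) + 2 (link) + 1 (extra statement) = 13.
The elision shares a bar with the next section but does not change this unit's count.

13 measures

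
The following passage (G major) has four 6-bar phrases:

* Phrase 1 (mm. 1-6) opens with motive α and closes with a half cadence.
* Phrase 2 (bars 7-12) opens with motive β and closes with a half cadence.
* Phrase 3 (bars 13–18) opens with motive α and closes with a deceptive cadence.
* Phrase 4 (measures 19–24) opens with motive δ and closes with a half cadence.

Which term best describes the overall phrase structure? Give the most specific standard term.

phrase group

Phrase 4 ends with a half cadence, no stronger than phrase 2's half cadence, so the four phrases do not form a double period; nor do phrases 3–4 duplicate 1–2, so it is not a repeated period. With no phrase reaching a conclusive cadence, the passage is a phrase group.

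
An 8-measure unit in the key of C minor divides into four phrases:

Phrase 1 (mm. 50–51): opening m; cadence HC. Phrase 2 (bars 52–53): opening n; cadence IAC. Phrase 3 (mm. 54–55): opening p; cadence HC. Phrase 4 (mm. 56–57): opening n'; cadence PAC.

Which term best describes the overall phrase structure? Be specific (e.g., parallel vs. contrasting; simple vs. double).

Four phrases in two halves: the first half (measures 50–53) ends with an imperfect authentic cadence, the second (mm. 54-57) with a perfect authentic cadence — a large antecedent–consequent pair, i.e. a double period.
Phrase 3 begins with different material from phrase 1, making it contrasting.

contrasting double period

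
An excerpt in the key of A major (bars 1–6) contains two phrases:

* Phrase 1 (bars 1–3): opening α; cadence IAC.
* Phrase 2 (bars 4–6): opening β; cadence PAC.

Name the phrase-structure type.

contrasting period

Phrase 1 ends with an imperfect authentic cadence (weaker) and phrase 2 with a perfect authentic cadence (stronger): antecedent + consequent = a period.
The two phrases open with different material (α / β), so the period is contrasting.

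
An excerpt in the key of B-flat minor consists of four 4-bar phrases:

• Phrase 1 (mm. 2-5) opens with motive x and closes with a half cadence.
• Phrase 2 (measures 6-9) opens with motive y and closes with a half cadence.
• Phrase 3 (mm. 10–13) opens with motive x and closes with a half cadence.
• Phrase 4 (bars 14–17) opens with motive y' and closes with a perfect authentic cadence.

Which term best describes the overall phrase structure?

parallel double period

Four phrases in two halves: the first half (mm. 2-9) ends with a half cadence, the second (mm. 10-17) with a perfect authentic cadence — a large antecedent–consequent pair, i.e. a double period.
Phrase 3 begins with the same material as phrase 1, making it parallel.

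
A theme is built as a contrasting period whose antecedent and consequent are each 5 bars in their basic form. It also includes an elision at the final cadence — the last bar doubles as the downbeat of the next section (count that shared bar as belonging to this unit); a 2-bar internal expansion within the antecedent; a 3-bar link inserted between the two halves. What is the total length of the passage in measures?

Basic contrasting period: 5 + 5 = 10 bars.
10 (basic form) + 2 (internal expansion) + 3 (link) = 15.
The elision shares a bar with the next section but does not change this unit's count.

15 measures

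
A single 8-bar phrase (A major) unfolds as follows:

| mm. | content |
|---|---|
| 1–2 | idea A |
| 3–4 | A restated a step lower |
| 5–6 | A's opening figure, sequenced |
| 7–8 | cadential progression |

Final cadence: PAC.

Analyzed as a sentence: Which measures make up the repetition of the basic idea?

The presentation of a sentence is the basic idea (mm. 1–2) plus its repetition (mm. 3-4); the repetition of the basic idea is therefore mm. 3-4.

measures 3–4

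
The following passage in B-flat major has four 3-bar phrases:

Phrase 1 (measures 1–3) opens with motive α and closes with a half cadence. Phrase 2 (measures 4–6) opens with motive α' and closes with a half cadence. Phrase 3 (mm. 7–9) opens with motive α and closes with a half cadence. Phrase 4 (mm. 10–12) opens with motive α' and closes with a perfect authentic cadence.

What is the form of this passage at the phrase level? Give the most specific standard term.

Four phrases in two halves: the first half (measures 1–6) ends with a half cadence, the second (mm. 7–12) with a perfect authentic cadence — a large antecedent–consequent pair, i.e. a double period.
Phrase 3 begins with the same material as phrase 1, making it parallel.

parallel double period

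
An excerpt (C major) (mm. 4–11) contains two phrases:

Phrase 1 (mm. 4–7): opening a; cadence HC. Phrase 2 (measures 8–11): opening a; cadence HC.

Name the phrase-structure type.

Both phrases have the same opening (a) and the same cadence (half cadence): the second is a restatement, not a consequent, so this is a repeated phrase rather than a period.

repeated phrase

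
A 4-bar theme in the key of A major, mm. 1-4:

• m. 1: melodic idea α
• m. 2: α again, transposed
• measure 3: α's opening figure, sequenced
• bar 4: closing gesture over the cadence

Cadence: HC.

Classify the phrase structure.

sentence

Basic idea (bar 1) + its repetition (m. 2) form the presentation; fragmentation and cadence (mm. 3–4) form the continuation — the 4-bar whole is a sentence.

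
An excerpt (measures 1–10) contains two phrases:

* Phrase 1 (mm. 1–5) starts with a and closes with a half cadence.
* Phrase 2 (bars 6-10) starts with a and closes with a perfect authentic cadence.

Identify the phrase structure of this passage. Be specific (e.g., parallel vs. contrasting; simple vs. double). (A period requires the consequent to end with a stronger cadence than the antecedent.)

Phrase 1 ends with a half cadence (weaker) and phrase 2 with a perfect authentic cadence (stronger): antecedent + consequent = a period.
The two phrases open with the same material (a / a), so the period is parallel.

parallel period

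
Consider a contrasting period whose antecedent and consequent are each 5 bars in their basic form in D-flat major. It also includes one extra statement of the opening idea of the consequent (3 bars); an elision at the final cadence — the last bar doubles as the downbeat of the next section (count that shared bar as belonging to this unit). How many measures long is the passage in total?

Basic contrasting period: 5 + 5 = 10 bars.
10 (basic form) + 3 (extra statement) = 13.
The elision shares a bar with the next section but does not change this unit's count.

13 measures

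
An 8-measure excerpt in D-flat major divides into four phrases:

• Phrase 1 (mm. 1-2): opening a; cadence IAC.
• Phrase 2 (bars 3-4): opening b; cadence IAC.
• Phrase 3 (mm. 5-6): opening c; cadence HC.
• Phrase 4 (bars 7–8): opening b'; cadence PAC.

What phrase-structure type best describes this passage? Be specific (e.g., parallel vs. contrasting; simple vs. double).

Four phrases in two halves: the first half (bars 1–4) ends with an imperfect authentic cadence, the second (mm. 5–8) with a perfect authentic cadence — a large antecedent–consequent pair, i.e. a double period.
Phrase 3 begins with different material from phrase 1, making it contrasting.

contrasting double period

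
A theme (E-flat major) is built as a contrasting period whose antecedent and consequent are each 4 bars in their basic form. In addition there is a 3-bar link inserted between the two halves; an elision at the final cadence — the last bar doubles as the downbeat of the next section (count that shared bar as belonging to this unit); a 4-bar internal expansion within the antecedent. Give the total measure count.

15 measures

Basic contrasting period: 4 + 4 = 8 bars.
8 (basic form) + 3 (link) + 4 (internal expansion) = 15.
The elision shares a bar with the next section but does not change this unit's count.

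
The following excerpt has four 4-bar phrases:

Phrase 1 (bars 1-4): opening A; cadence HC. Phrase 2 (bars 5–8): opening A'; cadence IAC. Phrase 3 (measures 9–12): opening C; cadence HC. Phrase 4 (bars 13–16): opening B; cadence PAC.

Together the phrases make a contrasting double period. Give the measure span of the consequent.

measures 9–16

In a double period the first pair of phrases (ending imperfect authentic cadence) is the large antecedent and the second pair (ending perfect authentic cadence) is the large consequent; the consequent is measures 9–16.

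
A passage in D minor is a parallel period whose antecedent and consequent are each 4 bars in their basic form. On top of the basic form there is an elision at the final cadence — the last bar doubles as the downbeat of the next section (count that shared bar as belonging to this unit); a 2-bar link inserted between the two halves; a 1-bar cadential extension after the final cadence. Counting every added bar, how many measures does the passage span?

Basic parallel period: 4 + 4 = 8 bars.
8 (basic form) + 2 (link) + 1 (cadential extension) = 11.
The elision shares a bar with the next section but does not change this unit's count.

11 measures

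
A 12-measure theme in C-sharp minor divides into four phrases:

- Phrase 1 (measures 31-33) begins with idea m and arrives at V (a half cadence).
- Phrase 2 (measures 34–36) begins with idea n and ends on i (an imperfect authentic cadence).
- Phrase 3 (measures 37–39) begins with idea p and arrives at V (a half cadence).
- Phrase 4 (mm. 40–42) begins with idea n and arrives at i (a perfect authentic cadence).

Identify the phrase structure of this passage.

Four phrases in two halves: the first half (mm. 31–36) ends with an imperfect authentic cadence, the second (mm. 37–42) with a perfect authentic cadence — a large antecedent–consequent pair, i.e. a double period.
Phrase 3 begins with different material from phrase 1, making it contrasting.

contrasting double period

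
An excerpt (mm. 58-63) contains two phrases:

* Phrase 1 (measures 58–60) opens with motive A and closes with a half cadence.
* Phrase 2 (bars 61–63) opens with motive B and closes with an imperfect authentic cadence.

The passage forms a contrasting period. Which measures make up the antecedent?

measures 58–60

The phrase ending with the weaker cadence (half cadence) is the antecedent; the one ending more conclusively (imperfect authentic cadence) is the consequent. The antecedent is measures 58–60.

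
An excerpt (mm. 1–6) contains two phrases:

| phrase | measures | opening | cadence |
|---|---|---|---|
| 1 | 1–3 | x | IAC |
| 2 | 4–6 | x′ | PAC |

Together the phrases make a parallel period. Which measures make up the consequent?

measures 4–6

The phrase ending with the weaker cadence (imperfect authentic cadence) is the antecedent; the one ending more conclusively (perfect authentic cadence) is the consequent. The consequent is measures 4–6.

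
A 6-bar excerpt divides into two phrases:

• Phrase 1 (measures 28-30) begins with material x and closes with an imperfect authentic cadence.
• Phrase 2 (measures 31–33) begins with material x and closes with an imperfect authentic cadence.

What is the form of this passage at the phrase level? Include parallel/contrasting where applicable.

repeated phrase

Both phrases have the same opening (x) and the same cadence (imperfect authentic cadence): the second is a restatement, not a consequent, so this is a repeated phrase rather than a period.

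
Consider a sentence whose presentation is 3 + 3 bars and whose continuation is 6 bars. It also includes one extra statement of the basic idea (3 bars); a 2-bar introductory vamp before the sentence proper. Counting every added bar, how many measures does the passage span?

17 measures

Basic sentence: 3 + 3 + 6 = 12 bars.
12 (basic form) + 3 (extra statement) + 2 (introduction) = 17.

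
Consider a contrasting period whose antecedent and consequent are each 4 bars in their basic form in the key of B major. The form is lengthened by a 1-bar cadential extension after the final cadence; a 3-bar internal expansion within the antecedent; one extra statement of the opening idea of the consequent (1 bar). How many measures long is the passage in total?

13 measures

Basic contrasting period: 4 + 4 = 8 bars.
8 (basic form) + 1 (cadential extension) + 3 (internal expansion) + 1 (extra statement) = 13.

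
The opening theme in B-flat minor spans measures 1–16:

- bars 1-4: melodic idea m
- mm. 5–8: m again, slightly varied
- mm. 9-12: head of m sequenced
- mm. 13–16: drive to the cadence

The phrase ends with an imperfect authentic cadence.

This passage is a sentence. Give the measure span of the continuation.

measures 9–16

After the presentation (measures 1-8), the continuation covers the fragmentation through the cadence: mm. 9-16.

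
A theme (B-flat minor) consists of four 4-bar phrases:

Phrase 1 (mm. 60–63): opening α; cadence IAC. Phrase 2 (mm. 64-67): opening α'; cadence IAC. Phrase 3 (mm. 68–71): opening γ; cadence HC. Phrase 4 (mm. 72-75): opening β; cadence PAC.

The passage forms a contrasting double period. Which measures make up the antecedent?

In a double period the first pair of phrases (ending imperfect authentic cadence) is the large antecedent and the second pair (ending perfect authentic cadence) is the large consequent; the antecedent is measures 60–67.

measures 60–67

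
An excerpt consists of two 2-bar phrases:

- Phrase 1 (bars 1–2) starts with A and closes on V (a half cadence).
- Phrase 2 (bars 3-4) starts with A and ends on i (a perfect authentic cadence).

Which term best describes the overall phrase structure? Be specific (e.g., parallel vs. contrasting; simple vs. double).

Phrase 1 ends with a half cadence (weaker) and phrase 2 with a perfect authentic cadence (stronger): antecedent + consequent = a period.
The two phrases open with the same material (A / A), so the period is parallel.

parallel period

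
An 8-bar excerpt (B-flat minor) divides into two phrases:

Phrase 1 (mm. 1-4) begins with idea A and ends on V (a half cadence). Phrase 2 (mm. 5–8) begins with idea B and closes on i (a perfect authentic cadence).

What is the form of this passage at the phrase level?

contrasting period

Phrase 1 ends with a half cadence (weaker) and phrase 2 with a perfect authentic cadence (stronger): antecedent + consequent = a period.
The two phrases open with different material (A / B), so the period is contrasting.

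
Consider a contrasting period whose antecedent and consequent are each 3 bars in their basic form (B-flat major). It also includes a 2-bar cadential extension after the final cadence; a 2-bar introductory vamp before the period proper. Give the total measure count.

Basic contrasting period: 3 + 3 = 6 bars.
6 (basic form) + 2 (cadential extension) + 2 (introduction) = 10.

10 measures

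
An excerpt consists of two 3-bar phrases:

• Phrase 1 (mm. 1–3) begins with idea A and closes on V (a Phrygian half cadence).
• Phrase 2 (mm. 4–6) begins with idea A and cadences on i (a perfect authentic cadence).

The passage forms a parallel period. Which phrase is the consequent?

The phrase ending with the weaker cadence (Phrygian half cadence) is the antecedent; the one ending more conclusively (perfect authentic cadence) is the consequent. The consequent is phrase 2.

phrase 2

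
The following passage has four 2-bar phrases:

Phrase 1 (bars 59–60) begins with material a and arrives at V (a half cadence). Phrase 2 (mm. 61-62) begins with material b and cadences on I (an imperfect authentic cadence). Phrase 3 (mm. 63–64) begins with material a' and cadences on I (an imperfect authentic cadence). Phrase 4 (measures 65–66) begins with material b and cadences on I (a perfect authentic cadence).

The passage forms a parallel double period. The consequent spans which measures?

measures 63–66

In a double period the four phrases pair into a large antecedent (phrases 1–2, ending imperfect authentic cadence) and a large consequent (phrases 3–4, ending perfect authentic cadence). The consequent spans bars 63–66.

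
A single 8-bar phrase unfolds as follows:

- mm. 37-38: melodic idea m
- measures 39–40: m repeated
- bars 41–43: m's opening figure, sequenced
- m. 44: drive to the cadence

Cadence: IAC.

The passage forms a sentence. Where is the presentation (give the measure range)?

The presentation of a sentence is the basic idea (mm. 37-38) plus its repetition (measures 39–40); the presentation is therefore mm. 37-40.

measures 37–40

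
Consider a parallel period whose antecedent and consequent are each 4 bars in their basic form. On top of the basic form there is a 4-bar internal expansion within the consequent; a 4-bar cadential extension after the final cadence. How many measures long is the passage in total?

Basic parallel period: 4 + 4 = 8 bars.
8 (basic form) + 4 (internal expansion) + 4 (cadential extension) = 16.

16 measures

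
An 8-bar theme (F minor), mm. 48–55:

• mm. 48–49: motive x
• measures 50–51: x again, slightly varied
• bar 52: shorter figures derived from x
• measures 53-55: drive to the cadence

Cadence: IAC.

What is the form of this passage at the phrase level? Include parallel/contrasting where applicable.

sentence

Basic idea (measures 48–49) + its repetition (mm. 50-51) form the presentation; fragmentation and cadence (mm. 52–55) form the continuation — the 8-bar whole is a sentence.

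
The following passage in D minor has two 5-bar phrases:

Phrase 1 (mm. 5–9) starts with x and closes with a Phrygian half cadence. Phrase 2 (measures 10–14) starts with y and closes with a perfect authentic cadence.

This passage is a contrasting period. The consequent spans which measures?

The antecedent is the phrase ending with the weaker cadence (Phrygian half cadence, phrase 1) and the consequent the one ending more conclusively (perfect authentic cadence, phrase 2); the consequent is mm. 10–14.

measures 10–14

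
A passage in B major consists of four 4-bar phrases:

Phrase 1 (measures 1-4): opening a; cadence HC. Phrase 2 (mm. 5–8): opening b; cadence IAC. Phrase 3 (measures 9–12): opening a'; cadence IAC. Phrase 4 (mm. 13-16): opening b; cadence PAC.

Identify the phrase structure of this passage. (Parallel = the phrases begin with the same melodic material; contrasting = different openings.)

parallel double period

Four phrases in two halves: the first half (mm. 1-8) ends with an imperfect authentic cadence, the second (mm. 9-16) with a perfect authentic cadence — a large antecedent–consequent pair, i.e. a double period.
Phrase 3 begins with the same material as phrase 1, making it parallel.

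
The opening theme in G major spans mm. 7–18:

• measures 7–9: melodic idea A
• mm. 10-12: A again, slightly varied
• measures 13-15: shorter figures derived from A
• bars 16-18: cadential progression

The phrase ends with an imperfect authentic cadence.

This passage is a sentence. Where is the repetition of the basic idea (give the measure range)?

The presentation of a sentence is the basic idea (mm. 7-9) plus its repetition (mm. 10–12); the repetition of the basic idea is therefore measures 10–12.

measures 10–12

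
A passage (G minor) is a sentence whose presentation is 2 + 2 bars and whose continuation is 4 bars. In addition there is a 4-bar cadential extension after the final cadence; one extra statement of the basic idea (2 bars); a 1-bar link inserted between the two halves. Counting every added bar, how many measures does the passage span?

15 measures

Basic sentence: 2 + 2 + 4 = 8 bars.
8 (basic form) + 4 (cadential extension) + 2 (extra statement) + 1 (link) = 15.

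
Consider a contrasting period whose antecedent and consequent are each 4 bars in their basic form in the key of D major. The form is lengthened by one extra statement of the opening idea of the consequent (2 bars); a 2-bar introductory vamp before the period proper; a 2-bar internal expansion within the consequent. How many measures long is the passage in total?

14 measures

Basic contrasting period: 4 + 4 = 8 bars.
8 (basic form) + 2 (extra statement) + 2 (introduction) + 2 (internal expansion) = 14.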